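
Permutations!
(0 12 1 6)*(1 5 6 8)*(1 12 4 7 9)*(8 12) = (0 4 7 9 1 12 5 6) = [4, 12, 2, 3, 7, 6, 0, 9, 8, 1, 10, 11, 5]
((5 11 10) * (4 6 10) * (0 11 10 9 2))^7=[11, 1, 0, 3, 6, 10, 9, 7, 8, 2, 5, 4]=(0 11 4 6 9 2)(5 10)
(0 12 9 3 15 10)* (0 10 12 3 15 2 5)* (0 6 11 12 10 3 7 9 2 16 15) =[7, 1, 5, 16, 4, 6, 11, 9, 8, 0, 3, 12, 2, 13, 14, 10, 15] =(0 7 9)(2 5 6 11 12)(3 16 15 10)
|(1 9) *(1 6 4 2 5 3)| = |(1 9 6 4 2 5 3)| = 7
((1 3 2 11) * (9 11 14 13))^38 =(1 14 11 2 9 3 13) =[0, 14, 9, 13, 4, 5, 6, 7, 8, 3, 10, 2, 12, 1, 11]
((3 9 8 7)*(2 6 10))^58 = (2 6 10)(3 8)(7 9) = [0, 1, 6, 8, 4, 5, 10, 9, 3, 7, 2]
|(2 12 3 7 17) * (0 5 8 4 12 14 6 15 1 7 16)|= |(0 5 8 4 12 3 16)(1 7 17 2 14 6 15)|= 7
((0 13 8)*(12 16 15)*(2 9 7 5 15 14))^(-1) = (0 8 13)(2 14 16 12 15 5 7 9) = [8, 1, 14, 3, 4, 7, 6, 9, 13, 2, 10, 11, 15, 0, 16, 5, 12]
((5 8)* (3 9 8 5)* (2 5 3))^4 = (2 8 9 3 5) = [0, 1, 8, 5, 4, 2, 6, 7, 9, 3]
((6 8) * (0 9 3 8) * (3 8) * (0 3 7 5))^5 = (0 7 6 9 5 3 8) = [7, 1, 2, 8, 4, 3, 9, 6, 0, 5]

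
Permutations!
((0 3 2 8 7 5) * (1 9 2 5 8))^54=(9)=[0, 1, 2, 3, 4, 5, 6, 7, 8, 9]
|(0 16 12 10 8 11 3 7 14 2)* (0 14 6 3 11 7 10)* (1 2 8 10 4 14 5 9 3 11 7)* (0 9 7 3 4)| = |(0 16 12 9 4 14 8 1 2 5 7 6 11 3)| = 14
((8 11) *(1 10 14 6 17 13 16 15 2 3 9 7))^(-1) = (1 7 9 3 2 15 16 13 17 6 14 10)(8 11) = [0, 7, 15, 2, 4, 5, 14, 9, 11, 3, 1, 8, 12, 17, 10, 16, 13, 6]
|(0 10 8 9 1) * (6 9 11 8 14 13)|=14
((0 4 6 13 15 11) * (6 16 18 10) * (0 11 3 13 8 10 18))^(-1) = [16, 1, 2, 15, 0, 5, 10, 7, 6, 9, 8, 11, 12, 3, 14, 13, 4, 17, 18] = (18)(0 16 4)(3 15 13)(6 10 8)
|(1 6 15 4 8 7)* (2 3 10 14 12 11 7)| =12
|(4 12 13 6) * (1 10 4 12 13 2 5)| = |(1 10 4 13 6 12 2 5)| = 8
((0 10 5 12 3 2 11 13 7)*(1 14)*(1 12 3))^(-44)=(0 2)(1 14 12)(3 7)(5 13)(10 11)=[2, 14, 0, 7, 4, 13, 6, 3, 8, 9, 11, 10, 1, 5, 12]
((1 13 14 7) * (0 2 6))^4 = [2, 1, 6, 3, 4, 5, 0, 7, 8, 9, 10, 11, 12, 13, 14] = (14)(0 2 6)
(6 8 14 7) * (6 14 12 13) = (6 8 12 13)(7 14) = [0, 1, 2, 3, 4, 5, 8, 14, 12, 9, 10, 11, 13, 6, 7]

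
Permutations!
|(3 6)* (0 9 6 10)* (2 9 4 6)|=10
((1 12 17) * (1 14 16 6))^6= (17)= [0, 1, 2, 3, 4, 5, 6, 7, 8, 9, 10, 11, 12, 13, 14, 15, 16, 17]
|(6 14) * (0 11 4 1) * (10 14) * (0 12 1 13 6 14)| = |(14)(0 11 4 13 6 10)(1 12)| = 6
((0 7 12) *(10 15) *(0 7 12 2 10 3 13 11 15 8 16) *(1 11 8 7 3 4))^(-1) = [16, 4, 7, 12, 15, 5, 6, 10, 13, 9, 2, 1, 0, 3, 14, 11, 8] = (0 16 8 13 3 12)(1 4 15 11)(2 7 10)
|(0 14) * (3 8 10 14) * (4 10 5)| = 7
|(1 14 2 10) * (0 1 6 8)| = |(0 1 14 2 10 6 8)| = 7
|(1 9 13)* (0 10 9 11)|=|(0 10 9 13 1 11)|=6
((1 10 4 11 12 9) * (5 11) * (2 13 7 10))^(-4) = (1 5 13 12 10)(2 11 7 9 4) = [0, 5, 11, 3, 2, 13, 6, 9, 8, 4, 1, 7, 10, 12]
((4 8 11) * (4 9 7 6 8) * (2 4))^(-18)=(6 11 7 8 9)=[0, 1, 2, 3, 4, 5, 11, 8, 9, 6, 10, 7]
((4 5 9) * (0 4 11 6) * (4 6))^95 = [6, 1, 2, 3, 11, 4, 0, 7, 8, 5, 10, 9] = (0 6)(4 11 9 5)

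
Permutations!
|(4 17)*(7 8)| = |(4 17)(7 8)| = 2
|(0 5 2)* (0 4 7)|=|(0 5 2 4 7)|=5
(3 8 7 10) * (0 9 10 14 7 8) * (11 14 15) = [9, 1, 2, 0, 4, 5, 6, 15, 8, 10, 3, 14, 12, 13, 7, 11] = (0 9 10 3)(7 15 11 14)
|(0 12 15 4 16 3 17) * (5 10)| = 14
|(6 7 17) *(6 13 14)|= 5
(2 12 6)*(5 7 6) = [0, 1, 12, 3, 4, 7, 2, 6, 8, 9, 10, 11, 5] = (2 12 5 7 6)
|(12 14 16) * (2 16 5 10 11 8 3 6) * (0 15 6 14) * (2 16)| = |(0 15 6 16 12)(3 14 5 10 11 8)| = 30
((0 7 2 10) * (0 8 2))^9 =(10)(0 7) =[7, 1, 2, 3, 4, 5, 6, 0, 8, 9, 10]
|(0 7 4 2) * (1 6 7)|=|(0 1 6 7 4 2)|=6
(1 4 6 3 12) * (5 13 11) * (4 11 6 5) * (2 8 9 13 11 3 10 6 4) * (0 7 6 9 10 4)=(0 7 6 4 5 11 2 8 10 9 13)(1 3 12)=[7, 3, 8, 12, 5, 11, 4, 6, 10, 13, 9, 2, 1, 0]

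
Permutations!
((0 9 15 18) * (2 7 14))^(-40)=(18)(2 14 7)=[0, 1, 14, 3, 4, 5, 6, 2, 8, 9, 10, 11, 12, 13, 7, 15, 16, 17, 18]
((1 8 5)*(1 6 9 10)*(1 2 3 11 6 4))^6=(11)(1 5)(4 8)=[0, 5, 2, 3, 8, 1, 6, 7, 4, 9, 10, 11]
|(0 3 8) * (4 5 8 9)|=|(0 3 9 4 5 8)|=6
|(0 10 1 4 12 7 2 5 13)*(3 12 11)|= 11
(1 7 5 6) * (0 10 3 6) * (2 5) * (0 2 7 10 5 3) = (0 5 2 3 6 1 10) = [5, 10, 3, 6, 4, 2, 1, 7, 8, 9, 0]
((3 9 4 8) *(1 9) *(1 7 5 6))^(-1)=(1 6 5 7 3 8 4 9)=[0, 6, 2, 8, 9, 7, 5, 3, 4, 1]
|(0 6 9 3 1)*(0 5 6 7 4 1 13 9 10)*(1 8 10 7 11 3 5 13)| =|(0 11 3 1 13 9 5 6 7 4 8 10)| =12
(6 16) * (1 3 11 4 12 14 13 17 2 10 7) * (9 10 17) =[0, 3, 17, 11, 12, 5, 16, 1, 8, 10, 7, 4, 14, 9, 13, 15, 6, 2] =(1 3 11 4 12 14 13 9 10 7)(2 17)(6 16)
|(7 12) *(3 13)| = |(3 13)(7 12)| = 2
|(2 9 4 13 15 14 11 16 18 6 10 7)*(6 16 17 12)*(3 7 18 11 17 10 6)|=|(2 9 4 13 15 14 17 12 3 7)(10 18 16 11)|=20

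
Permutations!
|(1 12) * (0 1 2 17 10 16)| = 7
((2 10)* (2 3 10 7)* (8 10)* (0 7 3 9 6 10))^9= (10)(0 8 3 2 7)= [8, 1, 7, 2, 4, 5, 6, 0, 3, 9, 10]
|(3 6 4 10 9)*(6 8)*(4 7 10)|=6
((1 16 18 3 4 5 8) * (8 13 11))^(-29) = (1 11 5 3 16 8 13 4 18) = [0, 11, 2, 16, 18, 3, 6, 7, 13, 9, 10, 5, 12, 4, 14, 15, 8, 17, 1]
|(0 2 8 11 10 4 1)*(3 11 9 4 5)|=|(0 2 8 9 4 1)(3 11 10 5)|=12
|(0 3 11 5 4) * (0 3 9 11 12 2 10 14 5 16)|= |(0 9 11 16)(2 10 14 5 4 3 12)|= 28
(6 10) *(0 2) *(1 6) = (0 2)(1 6 10) = [2, 6, 0, 3, 4, 5, 10, 7, 8, 9, 1]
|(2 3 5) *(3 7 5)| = 3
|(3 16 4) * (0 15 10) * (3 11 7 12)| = 6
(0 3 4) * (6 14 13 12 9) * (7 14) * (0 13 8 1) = [3, 0, 2, 4, 13, 5, 7, 14, 1, 6, 10, 11, 9, 12, 8] = (0 3 4 13 12 9 6 7 14 8 1)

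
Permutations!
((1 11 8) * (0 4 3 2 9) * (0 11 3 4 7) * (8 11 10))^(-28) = (11)(1 2 10)(3 9 8) = [0, 2, 10, 9, 4, 5, 6, 7, 3, 8, 1, 11]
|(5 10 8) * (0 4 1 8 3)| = |(0 4 1 8 5 10 3)| = 7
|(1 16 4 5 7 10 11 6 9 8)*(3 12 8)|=12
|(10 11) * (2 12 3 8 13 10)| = 7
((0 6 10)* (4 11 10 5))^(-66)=[0, 1, 2, 3, 4, 5, 6, 7, 8, 9, 10, 11]=(11)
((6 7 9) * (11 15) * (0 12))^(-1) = (0 12)(6 9 7)(11 15) = [12, 1, 2, 3, 4, 5, 9, 6, 8, 7, 10, 15, 0, 13, 14, 11]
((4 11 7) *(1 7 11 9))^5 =[0, 7, 2, 3, 9, 5, 6, 4, 8, 1, 10, 11] =(11)(1 7 4 9)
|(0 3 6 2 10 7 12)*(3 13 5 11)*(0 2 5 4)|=12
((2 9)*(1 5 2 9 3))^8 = (9) = [0, 1, 2, 3, 4, 5, 6, 7, 8, 9]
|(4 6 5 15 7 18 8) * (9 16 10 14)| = |(4 6 5 15 7 18 8)(9 16 10 14)| = 28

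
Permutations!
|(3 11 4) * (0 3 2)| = |(0 3 11 4 2)| = 5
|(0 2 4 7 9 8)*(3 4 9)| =|(0 2 9 8)(3 4 7)| =12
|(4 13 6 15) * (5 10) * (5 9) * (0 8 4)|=6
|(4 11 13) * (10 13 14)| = |(4 11 14 10 13)| = 5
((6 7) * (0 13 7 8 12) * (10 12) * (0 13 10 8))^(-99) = (0 13)(6 12)(7 10) = [13, 1, 2, 3, 4, 5, 12, 10, 8, 9, 7, 11, 6, 0]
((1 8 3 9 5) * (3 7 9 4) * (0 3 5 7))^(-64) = (9)(0 4 1)(3 5 8) = [4, 0, 2, 5, 1, 8, 6, 7, 3, 9]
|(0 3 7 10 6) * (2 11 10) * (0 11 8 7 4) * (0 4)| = |(0 3)(2 8 7)(6 11 10)| = 6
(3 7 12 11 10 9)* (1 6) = (1 6)(3 7 12 11 10 9) = [0, 6, 2, 7, 4, 5, 1, 12, 8, 3, 9, 10, 11]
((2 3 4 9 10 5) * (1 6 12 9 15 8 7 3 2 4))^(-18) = (1 10 8 6 5 7 12 4 3 9 15) = [0, 10, 2, 9, 3, 7, 5, 12, 6, 15, 8, 11, 4, 13, 14, 1]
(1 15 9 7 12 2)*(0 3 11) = (0 3 11)(1 15 9 7 12 2) = [3, 15, 1, 11, 4, 5, 6, 12, 8, 7, 10, 0, 2, 13, 14, 9]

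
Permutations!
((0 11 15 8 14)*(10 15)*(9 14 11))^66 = [0, 1, 2, 3, 4, 5, 6, 7, 10, 9, 8, 15, 12, 13, 14, 11] = (8 10)(11 15)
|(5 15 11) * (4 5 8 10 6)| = |(4 5 15 11 8 10 6)| = 7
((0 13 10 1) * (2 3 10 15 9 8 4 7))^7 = [2, 7, 9, 8, 13, 5, 6, 15, 0, 1, 4, 11, 12, 3, 14, 10] = (0 2 9 1 7 15 10 4 13 3 8)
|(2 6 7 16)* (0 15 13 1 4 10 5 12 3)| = 36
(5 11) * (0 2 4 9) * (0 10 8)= (0 2 4 9 10 8)(5 11)= [2, 1, 4, 3, 9, 11, 6, 7, 0, 10, 8, 5]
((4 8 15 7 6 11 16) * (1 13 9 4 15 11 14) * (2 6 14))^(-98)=[0, 9, 2, 3, 11, 5, 6, 1, 16, 8, 10, 15, 12, 4, 13, 14, 7]=(1 9 8 16 7)(4 11 15 14 13)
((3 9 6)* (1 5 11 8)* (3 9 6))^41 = (1 5 11 8)(3 9 6) = [0, 5, 2, 9, 4, 11, 3, 7, 1, 6, 10, 8]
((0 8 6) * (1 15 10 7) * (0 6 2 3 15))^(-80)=(15)=[0, 1, 2, 3, 4, 5, 6, 7, 8, 9, 10, 11, 12, 13, 14, 15]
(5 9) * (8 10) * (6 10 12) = [0, 1, 2, 3, 4, 9, 10, 7, 12, 5, 8, 11, 6] = (5 9)(6 10 8 12)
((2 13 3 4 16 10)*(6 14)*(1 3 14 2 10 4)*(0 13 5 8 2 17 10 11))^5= (0 10 6 13 11 17 14)(1 3)(2 8 5)(4 16)= [10, 3, 8, 1, 16, 2, 13, 7, 5, 9, 6, 17, 12, 11, 0, 15, 4, 14]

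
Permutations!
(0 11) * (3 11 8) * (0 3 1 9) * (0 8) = (1 9 8)(3 11) = [0, 9, 2, 11, 4, 5, 6, 7, 1, 8, 10, 3]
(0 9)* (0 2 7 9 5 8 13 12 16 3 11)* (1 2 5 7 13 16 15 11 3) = (0 7 9 5 8 16 1 2 13 12 15 11) = [7, 2, 13, 3, 4, 8, 6, 9, 16, 5, 10, 0, 15, 12, 14, 11, 1]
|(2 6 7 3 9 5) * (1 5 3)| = |(1 5 2 6 7)(3 9)| = 10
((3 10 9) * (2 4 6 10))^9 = (2 10)(3 6)(4 9) = [0, 1, 10, 6, 9, 5, 3, 7, 8, 4, 2]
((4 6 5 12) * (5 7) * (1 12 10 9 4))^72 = (12) = [0, 1, 2, 3, 4, 5, 6, 7, 8, 9, 10, 11, 12]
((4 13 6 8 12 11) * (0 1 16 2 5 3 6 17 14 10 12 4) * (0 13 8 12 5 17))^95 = (0 17 3 13 2 5 11 16 10 12 1 14 6)(4 8) = [17, 14, 5, 13, 8, 11, 0, 7, 4, 9, 12, 16, 1, 2, 6, 15, 10, 3]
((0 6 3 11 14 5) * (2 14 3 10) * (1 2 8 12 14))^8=(0 6 10 8 12 14 5)=[6, 1, 2, 3, 4, 0, 10, 7, 12, 9, 8, 11, 14, 13, 5]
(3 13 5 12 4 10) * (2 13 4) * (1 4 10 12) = (1 4 12 2 13 5)(3 10) = [0, 4, 13, 10, 12, 1, 6, 7, 8, 9, 3, 11, 2, 5]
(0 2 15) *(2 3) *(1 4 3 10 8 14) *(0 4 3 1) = (0 10 8 14)(1 3 2 15 4) = [10, 3, 15, 2, 1, 5, 6, 7, 14, 9, 8, 11, 12, 13, 0, 4]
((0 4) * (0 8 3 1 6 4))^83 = [0, 8, 2, 4, 1, 5, 3, 7, 6] = (1 8 6 3 4)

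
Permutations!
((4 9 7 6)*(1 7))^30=[0, 1, 2, 3, 4, 5, 6, 7, 8, 9]=(9)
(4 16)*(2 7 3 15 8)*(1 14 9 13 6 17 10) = (1 14 9 13 6 17 10)(2 7 3 15 8)(4 16) = [0, 14, 7, 15, 16, 5, 17, 3, 2, 13, 1, 11, 12, 6, 9, 8, 4, 10]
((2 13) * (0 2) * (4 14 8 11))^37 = (0 2 13)(4 14 8 11) = [2, 1, 13, 3, 14, 5, 6, 7, 11, 9, 10, 4, 12, 0, 8]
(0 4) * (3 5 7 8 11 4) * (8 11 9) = [3, 1, 2, 5, 0, 7, 6, 11, 9, 8, 10, 4] = (0 3 5 7 11 4)(8 9)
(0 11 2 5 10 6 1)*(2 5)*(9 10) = (0 11 5 9 10 6 1) = [11, 0, 2, 3, 4, 9, 1, 7, 8, 10, 6, 5]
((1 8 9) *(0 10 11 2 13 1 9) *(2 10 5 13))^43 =(0 1 5 8 13)(10 11) =[1, 5, 2, 3, 4, 8, 6, 7, 13, 9, 11, 10, 12, 0]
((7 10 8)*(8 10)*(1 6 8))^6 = (10)(1 8)(6 7) = [0, 8, 2, 3, 4, 5, 7, 6, 1, 9, 10]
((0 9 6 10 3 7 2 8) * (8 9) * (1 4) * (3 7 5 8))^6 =(0 5)(2 9 6 10 7)(3 8) =[5, 1, 9, 8, 4, 0, 10, 2, 3, 6, 7]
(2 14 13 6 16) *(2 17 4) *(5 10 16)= (2 14 13 6 5 10 16 17 4)= [0, 1, 14, 3, 2, 10, 5, 7, 8, 9, 16, 11, 12, 6, 13, 15, 17, 4]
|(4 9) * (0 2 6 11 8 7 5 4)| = 9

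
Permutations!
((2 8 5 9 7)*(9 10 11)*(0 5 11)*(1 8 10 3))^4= (0 8 2 3 9)(1 7 5 11 10)= [8, 7, 3, 9, 4, 11, 6, 5, 2, 0, 1, 10]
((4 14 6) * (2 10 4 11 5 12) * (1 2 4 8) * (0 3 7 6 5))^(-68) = (14)(0 7 11 3 6) = [7, 1, 2, 6, 4, 5, 0, 11, 8, 9, 10, 3, 12, 13, 14]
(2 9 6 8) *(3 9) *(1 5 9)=[0, 5, 3, 1, 4, 9, 8, 7, 2, 6]=(1 5 9 6 8 2 3)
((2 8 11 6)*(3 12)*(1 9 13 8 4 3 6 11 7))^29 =(1 7 8 13 9)(2 6 12 3 4) =[0, 7, 6, 4, 2, 5, 12, 8, 13, 1, 10, 11, 3, 9]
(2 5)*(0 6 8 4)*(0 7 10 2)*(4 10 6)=(0 4 7 6 8 10 2 5)=[4, 1, 5, 3, 7, 0, 8, 6, 10, 9, 2]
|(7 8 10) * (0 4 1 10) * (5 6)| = |(0 4 1 10 7 8)(5 6)| = 6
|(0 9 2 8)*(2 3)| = |(0 9 3 2 8)| = 5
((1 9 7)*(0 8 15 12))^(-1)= (0 12 15 8)(1 7 9)= [12, 7, 2, 3, 4, 5, 6, 9, 0, 1, 10, 11, 15, 13, 14, 8]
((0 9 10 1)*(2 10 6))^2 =(0 6 10)(1 9 2) =[6, 9, 1, 3, 4, 5, 10, 7, 8, 2, 0]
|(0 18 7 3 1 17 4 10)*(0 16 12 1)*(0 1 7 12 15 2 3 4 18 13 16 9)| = 14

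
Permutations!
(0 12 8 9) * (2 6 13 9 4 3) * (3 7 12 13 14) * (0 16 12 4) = (0 13 9 16 12 8)(2 6 14 3)(4 7) = [13, 1, 6, 2, 7, 5, 14, 4, 0, 16, 10, 11, 8, 9, 3, 15, 12]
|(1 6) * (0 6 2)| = 4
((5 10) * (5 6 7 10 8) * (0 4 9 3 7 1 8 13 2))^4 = (0 7 8)(1 2 3)(4 10 5)(6 13 9) = [7, 2, 3, 1, 10, 4, 13, 8, 0, 6, 5, 11, 12, 9]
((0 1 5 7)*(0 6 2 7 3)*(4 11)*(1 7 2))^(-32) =(11)(0 5 6)(1 7 3) =[5, 7, 2, 1, 4, 6, 0, 3, 8, 9, 10, 11]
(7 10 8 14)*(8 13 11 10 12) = (7 12 8 14)(10 13 11) = [0, 1, 2, 3, 4, 5, 6, 12, 14, 9, 13, 10, 8, 11, 7]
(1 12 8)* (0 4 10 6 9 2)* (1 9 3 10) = [4, 12, 0, 10, 1, 5, 3, 7, 9, 2, 6, 11, 8] = (0 4 1 12 8 9 2)(3 10 6)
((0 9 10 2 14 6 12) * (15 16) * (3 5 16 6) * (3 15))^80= (3 16 5)= [0, 1, 2, 16, 4, 3, 6, 7, 8, 9, 10, 11, 12, 13, 14, 15, 5]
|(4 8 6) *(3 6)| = |(3 6 4 8)| = 4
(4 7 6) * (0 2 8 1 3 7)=(0 2 8 1 3 7 6 4)=[2, 3, 8, 7, 0, 5, 4, 6, 1]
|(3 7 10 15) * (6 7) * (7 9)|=|(3 6 9 7 10 15)|=6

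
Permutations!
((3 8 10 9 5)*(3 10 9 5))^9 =(5 10) =[0, 1, 2, 3, 4, 10, 6, 7, 8, 9, 5]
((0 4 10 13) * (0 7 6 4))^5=(13)=[0, 1, 2, 3, 4, 5, 6, 7, 8, 9, 10, 11, 12, 13]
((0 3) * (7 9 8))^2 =(7 8 9) =[0, 1, 2, 3, 4, 5, 6, 8, 9, 7]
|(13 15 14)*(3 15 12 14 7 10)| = 12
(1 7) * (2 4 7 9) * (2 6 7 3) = (1 9 6 7)(2 4 3) = [0, 9, 4, 2, 3, 5, 7, 1, 8, 6]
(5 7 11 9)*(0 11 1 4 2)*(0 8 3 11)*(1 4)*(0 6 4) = (0 6 4 2 8 3 11 9 5 7) = [6, 1, 8, 11, 2, 7, 4, 0, 3, 5, 10, 9]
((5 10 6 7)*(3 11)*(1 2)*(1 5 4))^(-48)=(11)(1 2 5 10 6 7 4)=[0, 2, 5, 3, 1, 10, 7, 4, 8, 9, 6, 11]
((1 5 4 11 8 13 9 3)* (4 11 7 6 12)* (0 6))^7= (13)(0 12 7 6 4)= [12, 1, 2, 3, 0, 5, 4, 6, 8, 9, 10, 11, 7, 13]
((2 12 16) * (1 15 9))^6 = (16) = [0, 1, 2, 3, 4, 5, 6, 7, 8, 9, 10, 11, 12, 13, 14, 15, 16]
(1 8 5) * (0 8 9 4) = (0 8 5 1 9 4) = [8, 9, 2, 3, 0, 1, 6, 7, 5, 4]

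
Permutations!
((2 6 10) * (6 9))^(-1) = (2 10 6 9) = [0, 1, 10, 3, 4, 5, 9, 7, 8, 2, 6]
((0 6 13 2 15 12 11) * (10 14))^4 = (0 15 6 12 13 11 2) = [15, 1, 0, 3, 4, 5, 12, 7, 8, 9, 10, 2, 13, 11, 14, 6]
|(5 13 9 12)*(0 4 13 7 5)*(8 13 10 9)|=|(0 4 10 9 12)(5 7)(8 13)|=10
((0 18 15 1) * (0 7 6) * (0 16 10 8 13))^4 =(0 7 8 15 16)(1 10 18 6 13) =[7, 10, 2, 3, 4, 5, 13, 8, 15, 9, 18, 11, 12, 1, 14, 16, 0, 17, 6]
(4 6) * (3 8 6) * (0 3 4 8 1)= [3, 0, 2, 1, 4, 5, 8, 7, 6]= (0 3 1)(6 8)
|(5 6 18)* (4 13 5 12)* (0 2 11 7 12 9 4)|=30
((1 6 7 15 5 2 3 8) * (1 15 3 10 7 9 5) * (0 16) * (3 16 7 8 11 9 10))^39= [0, 15, 5, 2, 4, 9, 1, 7, 10, 11, 6, 3, 12, 13, 14, 8, 16]= (16)(1 15 8 10 6)(2 5 9 11 3)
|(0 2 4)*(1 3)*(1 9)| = |(0 2 4)(1 3 9)| = 3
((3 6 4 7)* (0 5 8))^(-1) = (0 8 5)(3 7 4 6) = [8, 1, 2, 7, 6, 0, 3, 4, 5]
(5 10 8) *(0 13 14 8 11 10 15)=(0 13 14 8 5 15)(10 11)=[13, 1, 2, 3, 4, 15, 6, 7, 5, 9, 11, 10, 12, 14, 8, 0]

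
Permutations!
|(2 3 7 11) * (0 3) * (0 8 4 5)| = 8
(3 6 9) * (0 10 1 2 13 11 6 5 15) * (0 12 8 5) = (0 10 1 2 13 11 6 9 3)(5 15 12 8) = [10, 2, 13, 0, 4, 15, 9, 7, 5, 3, 1, 6, 8, 11, 14, 12]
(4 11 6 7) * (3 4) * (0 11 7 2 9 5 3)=(0 11 6 2 9 5 3 4 7)=[11, 1, 9, 4, 7, 3, 2, 0, 8, 5, 10, 6]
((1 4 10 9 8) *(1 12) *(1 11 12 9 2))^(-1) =(1 2 10 4)(8 9)(11 12) =[0, 2, 10, 3, 1, 5, 6, 7, 9, 8, 4, 12, 11]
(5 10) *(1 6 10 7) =[0, 6, 2, 3, 4, 7, 10, 1, 8, 9, 5] =(1 6 10 5 7)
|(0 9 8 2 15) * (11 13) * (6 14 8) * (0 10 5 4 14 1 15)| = |(0 9 6 1 15 10 5 4 14 8 2)(11 13)| = 22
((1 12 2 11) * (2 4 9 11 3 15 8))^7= (1 4 11 12 9)(2 8 15 3)= [0, 4, 8, 2, 11, 5, 6, 7, 15, 1, 10, 12, 9, 13, 14, 3]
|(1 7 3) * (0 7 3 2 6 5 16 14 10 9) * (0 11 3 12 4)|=|(0 7 2 6 5 16 14 10 9 11 3 1 12 4)|=14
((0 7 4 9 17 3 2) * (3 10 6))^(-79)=(0 4 17 6 2 7 9 10 3)=[4, 1, 7, 0, 17, 5, 2, 9, 8, 10, 3, 11, 12, 13, 14, 15, 16, 6]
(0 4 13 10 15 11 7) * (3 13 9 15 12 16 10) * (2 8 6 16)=(0 4 9 15 11 7)(2 8 6 16 10 12)(3 13)=[4, 1, 8, 13, 9, 5, 16, 0, 6, 15, 12, 7, 2, 3, 14, 11, 10]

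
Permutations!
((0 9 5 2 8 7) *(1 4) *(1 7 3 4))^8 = (9) = [0, 1, 2, 3, 4, 5, 6, 7, 8, 9]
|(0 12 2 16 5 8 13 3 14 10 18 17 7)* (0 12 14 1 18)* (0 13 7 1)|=|(0 14 10 13 3)(1 18 17)(2 16 5 8 7 12)|=30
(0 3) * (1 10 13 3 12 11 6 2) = (0 12 11 6 2 1 10 13 3) = [12, 10, 1, 0, 4, 5, 2, 7, 8, 9, 13, 6, 11, 3]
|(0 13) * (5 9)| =|(0 13)(5 9)| =2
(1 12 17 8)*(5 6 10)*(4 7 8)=(1 12 17 4 7 8)(5 6 10)=[0, 12, 2, 3, 7, 6, 10, 8, 1, 9, 5, 11, 17, 13, 14, 15, 16, 4]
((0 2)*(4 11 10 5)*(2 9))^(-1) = [2, 1, 9, 3, 5, 10, 6, 7, 8, 0, 11, 4] = (0 2 9)(4 5 10 11)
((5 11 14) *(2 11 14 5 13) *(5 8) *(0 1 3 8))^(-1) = [11, 0, 13, 1, 4, 8, 6, 7, 3, 9, 10, 2, 12, 14, 5] = (0 11 2 13 14 5 8 3 1)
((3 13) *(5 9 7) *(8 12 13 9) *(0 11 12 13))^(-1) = (0 12 11)(3 13 8 5 7 9) = [12, 1, 2, 13, 4, 7, 6, 9, 5, 3, 10, 0, 11, 8]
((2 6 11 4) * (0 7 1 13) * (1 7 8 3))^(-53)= [3, 0, 4, 13, 11, 5, 2, 7, 1, 9, 10, 6, 12, 8]= (0 3 13 8 1)(2 4 11 6)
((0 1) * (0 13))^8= [13, 0, 2, 3, 4, 5, 6, 7, 8, 9, 10, 11, 12, 1]= (0 13 1)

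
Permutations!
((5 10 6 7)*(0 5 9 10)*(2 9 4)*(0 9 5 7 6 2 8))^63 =[8, 1, 10, 3, 7, 2, 6, 0, 4, 5, 9] =(0 8 4 7)(2 10 9 5)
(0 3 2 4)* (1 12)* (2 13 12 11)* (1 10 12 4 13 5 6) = (0 3 5 6 1 11 2 13 4)(10 12) = [3, 11, 13, 5, 0, 6, 1, 7, 8, 9, 12, 2, 10, 4]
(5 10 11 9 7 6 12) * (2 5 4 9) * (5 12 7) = (2 12 4 9 5 10 11)(6 7) = [0, 1, 12, 3, 9, 10, 7, 6, 8, 5, 11, 2, 4]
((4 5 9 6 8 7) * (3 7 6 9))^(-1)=(9)(3 5 4 7)(6 8)=[0, 1, 2, 5, 7, 4, 8, 3, 6, 9]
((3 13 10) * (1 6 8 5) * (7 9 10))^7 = (1 5 8 6)(3 7 10 13 9) = [0, 5, 2, 7, 4, 8, 1, 10, 6, 3, 13, 11, 12, 9]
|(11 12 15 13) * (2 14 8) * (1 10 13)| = |(1 10 13 11 12 15)(2 14 8)| = 6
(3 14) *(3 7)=(3 14 7)=[0, 1, 2, 14, 4, 5, 6, 3, 8, 9, 10, 11, 12, 13, 7]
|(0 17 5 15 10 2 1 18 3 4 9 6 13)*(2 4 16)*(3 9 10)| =12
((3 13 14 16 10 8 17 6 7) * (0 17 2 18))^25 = (0 17 6 7 3 13 14 16 10 8 2 18) = [17, 1, 18, 13, 4, 5, 7, 3, 2, 9, 8, 11, 12, 14, 16, 15, 10, 6, 0]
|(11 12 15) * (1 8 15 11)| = |(1 8 15)(11 12)| = 6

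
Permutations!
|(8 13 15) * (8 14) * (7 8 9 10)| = 7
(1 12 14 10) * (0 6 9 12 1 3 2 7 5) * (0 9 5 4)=(0 6 5 9 12 14 10 3 2 7 4)=[6, 1, 7, 2, 0, 9, 5, 4, 8, 12, 3, 11, 14, 13, 10]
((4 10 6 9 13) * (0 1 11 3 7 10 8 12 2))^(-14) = (0 2 12 8 4 13 9 6 10 7 3 11 1) = [2, 0, 12, 11, 13, 5, 10, 3, 4, 6, 7, 1, 8, 9]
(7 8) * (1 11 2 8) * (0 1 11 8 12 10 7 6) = (0 1 8 6)(2 12 10 7 11) = [1, 8, 12, 3, 4, 5, 0, 11, 6, 9, 7, 2, 10]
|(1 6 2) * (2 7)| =4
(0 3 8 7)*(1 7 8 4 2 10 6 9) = [3, 7, 10, 4, 2, 5, 9, 0, 8, 1, 6] = (0 3 4 2 10 6 9 1 7)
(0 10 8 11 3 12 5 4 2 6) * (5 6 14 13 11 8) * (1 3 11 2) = (0 10 5 4 1 3 12 6)(2 14 13) = [10, 3, 14, 12, 1, 4, 0, 7, 8, 9, 5, 11, 6, 2, 13]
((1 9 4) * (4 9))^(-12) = [0, 1, 2, 3, 4, 5, 6, 7, 8, 9] = (9)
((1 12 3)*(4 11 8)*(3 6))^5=(1 12 6 3)(4 8 11)=[0, 12, 2, 1, 8, 5, 3, 7, 11, 9, 10, 4, 6]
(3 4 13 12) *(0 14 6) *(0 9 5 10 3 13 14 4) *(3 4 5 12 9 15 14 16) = (0 5 10 4 16 3)(6 15 14)(9 12 13) = [5, 1, 2, 0, 16, 10, 15, 7, 8, 12, 4, 11, 13, 9, 6, 14, 3]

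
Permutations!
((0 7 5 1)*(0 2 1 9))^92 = (9) = [0, 1, 2, 3, 4, 5, 6, 7, 8, 9]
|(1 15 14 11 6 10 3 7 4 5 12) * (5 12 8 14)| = |(1 15 5 8 14 11 6 10 3 7 4 12)| = 12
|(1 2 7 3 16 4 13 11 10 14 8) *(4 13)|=|(1 2 7 3 16 13 11 10 14 8)|=10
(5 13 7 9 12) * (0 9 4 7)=[9, 1, 2, 3, 7, 13, 6, 4, 8, 12, 10, 11, 5, 0]=(0 9 12 5 13)(4 7)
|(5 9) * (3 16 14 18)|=|(3 16 14 18)(5 9)|=4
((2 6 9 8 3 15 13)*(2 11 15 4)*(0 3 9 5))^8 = (0 4 6)(2 5 3)(11 13 15) = [4, 1, 5, 2, 6, 3, 0, 7, 8, 9, 10, 13, 12, 15, 14, 11]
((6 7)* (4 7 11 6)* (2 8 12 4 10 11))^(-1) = (2 6 11 10 7 4 12 8) = [0, 1, 6, 3, 12, 5, 11, 4, 2, 9, 7, 10, 8]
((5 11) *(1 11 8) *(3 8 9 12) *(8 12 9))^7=(1 8 5 11)(3 12)=[0, 8, 2, 12, 4, 11, 6, 7, 5, 9, 10, 1, 3]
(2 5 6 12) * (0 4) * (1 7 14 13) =(0 4)(1 7 14 13)(2 5 6 12) =[4, 7, 5, 3, 0, 6, 12, 14, 8, 9, 10, 11, 2, 1, 13]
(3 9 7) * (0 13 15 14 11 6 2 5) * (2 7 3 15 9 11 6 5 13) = (0 2 13 9 3 11 5)(6 7 15 14) = [2, 1, 13, 11, 4, 0, 7, 15, 8, 3, 10, 5, 12, 9, 6, 14]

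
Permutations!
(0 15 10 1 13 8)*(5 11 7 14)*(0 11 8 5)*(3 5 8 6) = (0 15 10 1 13 8 11 7 14)(3 5 6) = [15, 13, 2, 5, 4, 6, 3, 14, 11, 9, 1, 7, 12, 8, 0, 10]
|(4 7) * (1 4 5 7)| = 2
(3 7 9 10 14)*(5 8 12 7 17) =(3 17 5 8 12 7 9 10 14) =[0, 1, 2, 17, 4, 8, 6, 9, 12, 10, 14, 11, 7, 13, 3, 15, 16, 5]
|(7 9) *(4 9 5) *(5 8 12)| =|(4 9 7 8 12 5)| =6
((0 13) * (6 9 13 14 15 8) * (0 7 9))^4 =(0 6 8 15 14)(7 9 13) =[6, 1, 2, 3, 4, 5, 8, 9, 15, 13, 10, 11, 12, 7, 0, 14]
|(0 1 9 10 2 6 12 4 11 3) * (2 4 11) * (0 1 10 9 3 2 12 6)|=|(0 10 4 12 11 2)(1 3)|=6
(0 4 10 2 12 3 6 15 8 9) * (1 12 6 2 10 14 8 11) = (0 4 14 8 9)(1 12 3 2 6 15 11) = [4, 12, 6, 2, 14, 5, 15, 7, 9, 0, 10, 1, 3, 13, 8, 11]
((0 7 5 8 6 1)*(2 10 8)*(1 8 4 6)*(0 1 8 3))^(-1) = (0 3 6 4 10 2 5 7) = [3, 1, 5, 6, 10, 7, 4, 0, 8, 9, 2]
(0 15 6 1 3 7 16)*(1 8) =[15, 3, 2, 7, 4, 5, 8, 16, 1, 9, 10, 11, 12, 13, 14, 6, 0] =(0 15 6 8 1 3 7 16)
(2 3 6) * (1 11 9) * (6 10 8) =[0, 11, 3, 10, 4, 5, 2, 7, 6, 1, 8, 9] =(1 11 9)(2 3 10 8 6)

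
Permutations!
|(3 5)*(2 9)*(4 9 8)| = |(2 8 4 9)(3 5)| = 4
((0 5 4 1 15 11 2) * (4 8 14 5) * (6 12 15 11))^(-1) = (0 2 11 1 4)(5 14 8)(6 15 12) = [2, 4, 11, 3, 0, 14, 15, 7, 5, 9, 10, 1, 6, 13, 8, 12]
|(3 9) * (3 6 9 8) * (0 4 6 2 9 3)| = |(0 4 6 3 8)(2 9)| = 10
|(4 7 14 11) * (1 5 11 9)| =7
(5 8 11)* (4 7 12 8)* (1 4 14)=(1 4 7 12 8 11 5 14)=[0, 4, 2, 3, 7, 14, 6, 12, 11, 9, 10, 5, 8, 13, 1]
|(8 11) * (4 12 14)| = |(4 12 14)(8 11)| = 6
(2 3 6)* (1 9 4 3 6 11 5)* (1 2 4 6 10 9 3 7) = [0, 3, 10, 11, 7, 2, 4, 1, 8, 6, 9, 5] = (1 3 11 5 2 10 9 6 4 7)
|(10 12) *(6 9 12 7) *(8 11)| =|(6 9 12 10 7)(8 11)| =10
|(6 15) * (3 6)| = |(3 6 15)| = 3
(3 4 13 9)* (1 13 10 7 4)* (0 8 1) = (0 8 1 13 9 3)(4 10 7) = [8, 13, 2, 0, 10, 5, 6, 4, 1, 3, 7, 11, 12, 9]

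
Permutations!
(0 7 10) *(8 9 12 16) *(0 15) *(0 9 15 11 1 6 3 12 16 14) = (0 7 10 11 1 6 3 12 14)(8 15 9 16) = [7, 6, 2, 12, 4, 5, 3, 10, 15, 16, 11, 1, 14, 13, 0, 9, 8]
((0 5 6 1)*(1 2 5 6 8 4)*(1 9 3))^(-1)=(0 1 3 9 4 8 5 2 6)=[1, 3, 6, 9, 8, 2, 0, 7, 5, 4]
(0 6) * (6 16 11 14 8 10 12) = (0 16 11 14 8 10 12 6) = [16, 1, 2, 3, 4, 5, 0, 7, 10, 9, 12, 14, 6, 13, 8, 15, 11]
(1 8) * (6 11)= (1 8)(6 11)= [0, 8, 2, 3, 4, 5, 11, 7, 1, 9, 10, 6]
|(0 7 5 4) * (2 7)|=|(0 2 7 5 4)|=5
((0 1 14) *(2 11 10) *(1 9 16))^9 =(0 14 1 16 9) =[14, 16, 2, 3, 4, 5, 6, 7, 8, 0, 10, 11, 12, 13, 1, 15, 9]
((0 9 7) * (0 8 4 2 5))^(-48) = [9, 1, 5, 3, 2, 0, 6, 8, 4, 7] = (0 9 7 8 4 2 5)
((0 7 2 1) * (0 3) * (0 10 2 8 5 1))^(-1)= (0 2 10 3 1 5 8 7)= [2, 5, 10, 1, 4, 8, 6, 0, 7, 9, 3]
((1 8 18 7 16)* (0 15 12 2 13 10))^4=(0 13 12)(1 16 7 18 8)(2 15 10)=[13, 16, 15, 3, 4, 5, 6, 18, 1, 9, 2, 11, 0, 12, 14, 10, 7, 17, 8]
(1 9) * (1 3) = (1 9 3) = [0, 9, 2, 1, 4, 5, 6, 7, 8, 3]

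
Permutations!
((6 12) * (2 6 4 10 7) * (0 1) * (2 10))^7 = (0 1)(2 4 12 6)(7 10) = [1, 0, 4, 3, 12, 5, 2, 10, 8, 9, 7, 11, 6]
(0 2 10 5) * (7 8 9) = (0 2 10 5)(7 8 9) = [2, 1, 10, 3, 4, 0, 6, 8, 9, 7, 5]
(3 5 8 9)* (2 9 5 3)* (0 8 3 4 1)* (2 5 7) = (0 8 7 2 9 5 3 4 1) = [8, 0, 9, 4, 1, 3, 6, 2, 7, 5]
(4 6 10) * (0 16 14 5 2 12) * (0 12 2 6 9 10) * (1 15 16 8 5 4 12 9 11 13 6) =(0 8 5 1 15 16 14 4 11 13 6)(9 10 12) =[8, 15, 2, 3, 11, 1, 0, 7, 5, 10, 12, 13, 9, 6, 4, 16, 14]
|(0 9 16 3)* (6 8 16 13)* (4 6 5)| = 9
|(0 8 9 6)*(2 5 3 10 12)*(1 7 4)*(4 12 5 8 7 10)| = |(0 7 12 2 8 9 6)(1 10 5 3 4)| = 35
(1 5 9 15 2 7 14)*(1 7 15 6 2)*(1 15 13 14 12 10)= (15)(1 5 9 6 2 13 14 7 12 10)= [0, 5, 13, 3, 4, 9, 2, 12, 8, 6, 1, 11, 10, 14, 7, 15]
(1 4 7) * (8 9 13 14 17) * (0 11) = (0 11)(1 4 7)(8 9 13 14 17) = [11, 4, 2, 3, 7, 5, 6, 1, 9, 13, 10, 0, 12, 14, 17, 15, 16, 8]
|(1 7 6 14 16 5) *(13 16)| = |(1 7 6 14 13 16 5)| = 7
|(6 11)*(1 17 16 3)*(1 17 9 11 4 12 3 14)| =|(1 9 11 6 4 12 3 17 16 14)| =10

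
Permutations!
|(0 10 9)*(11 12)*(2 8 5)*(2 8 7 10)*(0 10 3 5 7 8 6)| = 14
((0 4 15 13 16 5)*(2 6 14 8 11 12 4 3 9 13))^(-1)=(0 5 16 13 9 3)(2 15 4 12 11 8 14 6)=[5, 1, 15, 0, 12, 16, 2, 7, 14, 3, 10, 8, 11, 9, 6, 4, 13]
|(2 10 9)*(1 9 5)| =|(1 9 2 10 5)| =5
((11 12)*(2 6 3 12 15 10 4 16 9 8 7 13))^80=[0, 1, 3, 11, 9, 5, 12, 2, 13, 7, 16, 10, 15, 6, 14, 4, 8]=(2 3 11 10 16 8 13 6 12 15 4 9 7)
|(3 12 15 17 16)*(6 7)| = |(3 12 15 17 16)(6 7)| = 10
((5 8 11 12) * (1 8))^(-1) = (1 5 12 11 8) = [0, 5, 2, 3, 4, 12, 6, 7, 1, 9, 10, 8, 11]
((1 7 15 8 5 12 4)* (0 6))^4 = (1 5 7 12 15 4 8) = [0, 5, 2, 3, 8, 7, 6, 12, 1, 9, 10, 11, 15, 13, 14, 4]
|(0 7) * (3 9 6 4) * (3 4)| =|(0 7)(3 9 6)| =6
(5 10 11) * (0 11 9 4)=(0 11 5 10 9 4)=[11, 1, 2, 3, 0, 10, 6, 7, 8, 4, 9, 5]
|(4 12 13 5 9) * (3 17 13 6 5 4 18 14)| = |(3 17 13 4 12 6 5 9 18 14)| = 10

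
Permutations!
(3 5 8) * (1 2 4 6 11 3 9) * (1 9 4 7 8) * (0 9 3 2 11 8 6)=(0 9 3 5 1 11 2 7 6 8 4)=[9, 11, 7, 5, 0, 1, 8, 6, 4, 3, 10, 2]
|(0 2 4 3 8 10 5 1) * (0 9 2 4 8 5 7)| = 10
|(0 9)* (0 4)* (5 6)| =6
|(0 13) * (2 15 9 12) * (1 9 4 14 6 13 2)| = |(0 2 15 4 14 6 13)(1 9 12)| = 21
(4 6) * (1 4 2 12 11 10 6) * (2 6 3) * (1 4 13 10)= (1 13 10 3 2 12 11)= [0, 13, 12, 2, 4, 5, 6, 7, 8, 9, 3, 1, 11, 10]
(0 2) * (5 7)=(0 2)(5 7)=[2, 1, 0, 3, 4, 7, 6, 5]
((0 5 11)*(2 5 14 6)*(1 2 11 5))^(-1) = (0 11 6 14)(1 2) = [11, 2, 1, 3, 4, 5, 14, 7, 8, 9, 10, 6, 12, 13, 0]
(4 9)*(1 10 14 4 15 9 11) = (1 10 14 4 11)(9 15) = [0, 10, 2, 3, 11, 5, 6, 7, 8, 15, 14, 1, 12, 13, 4, 9]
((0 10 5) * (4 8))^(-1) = (0 5 10)(4 8) = [5, 1, 2, 3, 8, 10, 6, 7, 4, 9, 0]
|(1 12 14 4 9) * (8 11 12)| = |(1 8 11 12 14 4 9)| = 7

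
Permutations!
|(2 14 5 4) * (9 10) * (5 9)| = 6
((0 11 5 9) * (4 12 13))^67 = (0 9 5 11)(4 12 13) = [9, 1, 2, 3, 12, 11, 6, 7, 8, 5, 10, 0, 13, 4]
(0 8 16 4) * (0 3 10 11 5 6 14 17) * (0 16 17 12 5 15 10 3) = (0 8 17 16 4)(5 6 14 12)(10 11 15) = [8, 1, 2, 3, 0, 6, 14, 7, 17, 9, 11, 15, 5, 13, 12, 10, 4, 16]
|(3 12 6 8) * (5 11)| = 4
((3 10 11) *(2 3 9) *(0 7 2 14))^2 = (0 2 10 9)(3 11 14 7) = [2, 1, 10, 11, 4, 5, 6, 3, 8, 0, 9, 14, 12, 13, 7]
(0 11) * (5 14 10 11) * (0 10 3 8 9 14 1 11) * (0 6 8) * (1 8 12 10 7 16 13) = (0 5 8 9 14 3)(1 11 7 16 13)(6 12 10) = [5, 11, 2, 0, 4, 8, 12, 16, 9, 14, 6, 7, 10, 1, 3, 15, 13]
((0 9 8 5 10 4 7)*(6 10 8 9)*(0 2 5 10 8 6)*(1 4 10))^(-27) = (10)(1 4 7 2 5 6 8) = [0, 4, 5, 3, 7, 6, 8, 2, 1, 9, 10]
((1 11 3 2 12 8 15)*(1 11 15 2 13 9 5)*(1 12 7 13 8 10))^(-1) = (1 10 12 5 9 13 7 2 8 3 11 15) = [0, 10, 8, 11, 4, 9, 6, 2, 3, 13, 12, 15, 5, 7, 14, 1]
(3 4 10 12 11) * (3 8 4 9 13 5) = (3 9 13 5)(4 10 12 11 8) = [0, 1, 2, 9, 10, 3, 6, 7, 4, 13, 12, 8, 11, 5]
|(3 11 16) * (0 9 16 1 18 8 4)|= 9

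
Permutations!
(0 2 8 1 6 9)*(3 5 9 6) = (0 2 8 1 3 5 9) = [2, 3, 8, 5, 4, 9, 6, 7, 1, 0]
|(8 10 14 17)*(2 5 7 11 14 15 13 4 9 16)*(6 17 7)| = 33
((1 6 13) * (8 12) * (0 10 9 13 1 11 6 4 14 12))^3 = (0 13 1 12 10 11 4 8 9 6 14) = [13, 12, 2, 3, 8, 5, 14, 7, 9, 6, 11, 4, 10, 1, 0]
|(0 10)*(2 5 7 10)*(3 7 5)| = 5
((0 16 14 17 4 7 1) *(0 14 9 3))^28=[0, 4, 2, 3, 14, 5, 6, 17, 8, 9, 10, 11, 12, 13, 7, 15, 16, 1]=(1 4 14 7 17)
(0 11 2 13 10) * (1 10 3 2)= (0 11 1 10)(2 13 3)= [11, 10, 13, 2, 4, 5, 6, 7, 8, 9, 0, 1, 12, 3]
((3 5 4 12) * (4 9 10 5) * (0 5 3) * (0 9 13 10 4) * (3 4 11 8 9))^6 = (0 3 12 4 10 13 5) = [3, 1, 2, 12, 10, 0, 6, 7, 8, 9, 13, 11, 4, 5]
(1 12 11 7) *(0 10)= (0 10)(1 12 11 7)= [10, 12, 2, 3, 4, 5, 6, 1, 8, 9, 0, 7, 11]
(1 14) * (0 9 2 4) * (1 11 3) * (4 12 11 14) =[9, 4, 12, 1, 0, 5, 6, 7, 8, 2, 10, 3, 11, 13, 14] =(14)(0 9 2 12 11 3 1 4)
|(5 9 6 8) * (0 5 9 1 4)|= 12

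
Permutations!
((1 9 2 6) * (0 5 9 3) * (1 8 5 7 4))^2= (0 4 3 7 1)(2 8 9 6 5)= [4, 0, 8, 7, 3, 2, 5, 1, 9, 6]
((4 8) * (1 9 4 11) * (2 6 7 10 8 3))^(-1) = (1 11 8 10 7 6 2 3 4 9) = [0, 11, 3, 4, 9, 5, 2, 6, 10, 1, 7, 8]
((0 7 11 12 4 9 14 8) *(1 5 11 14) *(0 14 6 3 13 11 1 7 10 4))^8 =(14)(0 11 3 7 4)(6 9 10 12 13) =[11, 1, 2, 7, 0, 5, 9, 4, 8, 10, 12, 3, 13, 6, 14]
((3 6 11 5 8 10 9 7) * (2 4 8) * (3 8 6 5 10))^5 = [0, 1, 9, 11, 7, 10, 8, 4, 6, 2, 5, 3] = (2 9)(3 11)(4 7)(5 10)(6 8)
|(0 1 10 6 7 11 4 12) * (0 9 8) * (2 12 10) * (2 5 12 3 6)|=|(0 1 5 12 9 8)(2 3 6 7 11 4 10)|=42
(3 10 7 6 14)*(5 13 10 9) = [0, 1, 2, 9, 4, 13, 14, 6, 8, 5, 7, 11, 12, 10, 3] = (3 9 5 13 10 7 6 14)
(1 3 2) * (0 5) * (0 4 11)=(0 5 4 11)(1 3 2)=[5, 3, 1, 2, 11, 4, 6, 7, 8, 9, 10, 0]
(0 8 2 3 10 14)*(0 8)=(2 3 10 14 8)=[0, 1, 3, 10, 4, 5, 6, 7, 2, 9, 14, 11, 12, 13, 8]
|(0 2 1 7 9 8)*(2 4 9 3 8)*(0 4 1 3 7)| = 10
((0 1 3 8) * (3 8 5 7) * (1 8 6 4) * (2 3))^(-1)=(0 8)(1 4 6)(2 7 5 3)=[8, 4, 7, 2, 6, 3, 1, 5, 0]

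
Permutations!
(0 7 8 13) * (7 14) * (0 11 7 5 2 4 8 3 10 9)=(0 14 5 2 4 8 13 11 7 3 10 9)=[14, 1, 4, 10, 8, 2, 6, 3, 13, 0, 9, 7, 12, 11, 5]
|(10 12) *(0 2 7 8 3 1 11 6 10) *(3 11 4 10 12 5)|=|(0 2 7 8 11 6 12)(1 4 10 5 3)|=35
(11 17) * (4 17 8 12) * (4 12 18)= (4 17 11 8 18)= [0, 1, 2, 3, 17, 5, 6, 7, 18, 9, 10, 8, 12, 13, 14, 15, 16, 11, 4]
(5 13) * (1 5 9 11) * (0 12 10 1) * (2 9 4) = (0 12 10 1 5 13 4 2 9 11) = [12, 5, 9, 3, 2, 13, 6, 7, 8, 11, 1, 0, 10, 4]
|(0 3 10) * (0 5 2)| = |(0 3 10 5 2)| = 5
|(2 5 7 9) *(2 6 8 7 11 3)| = |(2 5 11 3)(6 8 7 9)| = 4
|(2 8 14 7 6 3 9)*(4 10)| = 14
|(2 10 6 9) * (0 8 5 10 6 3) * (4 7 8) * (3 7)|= 12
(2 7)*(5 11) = (2 7)(5 11) = [0, 1, 7, 3, 4, 11, 6, 2, 8, 9, 10, 5]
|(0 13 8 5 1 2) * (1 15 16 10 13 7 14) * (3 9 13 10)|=35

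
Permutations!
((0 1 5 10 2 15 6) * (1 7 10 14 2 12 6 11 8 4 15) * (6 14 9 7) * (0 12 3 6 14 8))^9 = (0 6 1 4 7)(2 8 9 11 3)(5 15 10 14 12) = [6, 4, 8, 2, 7, 15, 1, 0, 9, 11, 14, 3, 5, 13, 12, 10]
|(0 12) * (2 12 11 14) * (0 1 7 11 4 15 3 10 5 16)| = |(0 4 15 3 10 5 16)(1 7 11 14 2 12)| = 42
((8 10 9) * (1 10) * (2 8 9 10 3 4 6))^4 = [0, 2, 4, 8, 1, 5, 3, 7, 6, 9, 10] = (10)(1 2 4)(3 8 6)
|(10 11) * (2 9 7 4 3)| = 10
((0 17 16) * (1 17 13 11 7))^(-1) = (0 16 17 1 7 11 13) = [16, 7, 2, 3, 4, 5, 6, 11, 8, 9, 10, 13, 12, 0, 14, 15, 17, 1]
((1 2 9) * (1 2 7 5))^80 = (9)(1 5 7) = [0, 5, 2, 3, 4, 7, 6, 1, 8, 9]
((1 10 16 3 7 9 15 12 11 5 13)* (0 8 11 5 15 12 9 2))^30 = [11, 16, 8, 2, 4, 1, 6, 0, 15, 5, 3, 9, 13, 10, 14, 12, 7] = (0 11 9 5 1 16 7)(2 8 15 12 13 10 3)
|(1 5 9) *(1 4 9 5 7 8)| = 6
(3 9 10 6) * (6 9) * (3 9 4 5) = (3 6 9 10 4 5) = [0, 1, 2, 6, 5, 3, 9, 7, 8, 10, 4]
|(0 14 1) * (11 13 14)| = 5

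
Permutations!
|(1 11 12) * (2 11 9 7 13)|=|(1 9 7 13 2 11 12)|=7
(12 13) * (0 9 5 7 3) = (0 9 5 7 3)(12 13) = [9, 1, 2, 0, 4, 7, 6, 3, 8, 5, 10, 11, 13, 12]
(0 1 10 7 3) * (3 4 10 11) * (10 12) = (0 1 11 3)(4 12 10 7) = [1, 11, 2, 0, 12, 5, 6, 4, 8, 9, 7, 3, 10]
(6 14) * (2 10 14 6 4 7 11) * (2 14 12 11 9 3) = (2 10 12 11 14 4 7 9 3) = [0, 1, 10, 2, 7, 5, 6, 9, 8, 3, 12, 14, 11, 13, 4]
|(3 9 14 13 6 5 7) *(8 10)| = 14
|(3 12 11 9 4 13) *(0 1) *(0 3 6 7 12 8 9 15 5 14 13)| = |(0 1 3 8 9 4)(5 14 13 6 7 12 11 15)| = 24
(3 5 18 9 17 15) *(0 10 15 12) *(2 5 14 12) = (0 10 15 3 14 12)(2 5 18 9 17) = [10, 1, 5, 14, 4, 18, 6, 7, 8, 17, 15, 11, 0, 13, 12, 3, 16, 2, 9]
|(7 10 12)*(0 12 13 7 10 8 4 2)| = 8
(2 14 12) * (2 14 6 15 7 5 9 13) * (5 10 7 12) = [0, 1, 6, 3, 4, 9, 15, 10, 8, 13, 7, 11, 14, 2, 5, 12] = (2 6 15 12 14 5 9 13)(7 10)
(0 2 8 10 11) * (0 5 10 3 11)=[2, 1, 8, 11, 4, 10, 6, 7, 3, 9, 0, 5]=(0 2 8 3 11 5 10)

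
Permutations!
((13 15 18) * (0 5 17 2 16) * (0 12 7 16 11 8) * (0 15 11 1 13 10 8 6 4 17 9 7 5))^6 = (1 2 17 4 6 11 13)(5 9 7 16 12)(8 18)(10 15) = [0, 2, 17, 3, 6, 9, 11, 16, 18, 7, 15, 13, 5, 1, 14, 10, 12, 4, 8]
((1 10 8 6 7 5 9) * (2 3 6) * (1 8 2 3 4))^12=(10)=[0, 1, 2, 3, 4, 5, 6, 7, 8, 9, 10]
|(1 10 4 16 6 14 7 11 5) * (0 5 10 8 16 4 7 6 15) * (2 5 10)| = |(0 10 7 11 2 5 1 8 16 15)(6 14)| = 10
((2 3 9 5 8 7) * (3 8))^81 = (9) = [0, 1, 2, 3, 4, 5, 6, 7, 8, 9]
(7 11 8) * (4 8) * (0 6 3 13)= (0 6 3 13)(4 8 7 11)= [6, 1, 2, 13, 8, 5, 3, 11, 7, 9, 10, 4, 12, 0]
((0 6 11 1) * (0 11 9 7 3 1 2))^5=(0 1 9 2 3 6 11 7)=[1, 9, 3, 6, 4, 5, 11, 0, 8, 2, 10, 7]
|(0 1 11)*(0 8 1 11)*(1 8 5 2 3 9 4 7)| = |(0 11 5 2 3 9 4 7 1)| = 9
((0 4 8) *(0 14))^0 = [0, 1, 2, 3, 4, 5, 6, 7, 8, 9, 10, 11, 12, 13, 14] = (14)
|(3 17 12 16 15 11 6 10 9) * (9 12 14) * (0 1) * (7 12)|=|(0 1)(3 17 14 9)(6 10 7 12 16 15 11)|=28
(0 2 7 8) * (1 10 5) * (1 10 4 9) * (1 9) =[2, 4, 7, 3, 1, 10, 6, 8, 0, 9, 5] =(0 2 7 8)(1 4)(5 10)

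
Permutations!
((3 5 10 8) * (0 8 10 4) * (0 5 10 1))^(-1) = (0 1 10 3 8)(4 5) = [1, 10, 2, 8, 5, 4, 6, 7, 0, 9, 3]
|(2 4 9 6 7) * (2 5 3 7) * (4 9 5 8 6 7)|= |(2 9 7 8 6)(3 4 5)|= 15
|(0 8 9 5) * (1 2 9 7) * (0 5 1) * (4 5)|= 6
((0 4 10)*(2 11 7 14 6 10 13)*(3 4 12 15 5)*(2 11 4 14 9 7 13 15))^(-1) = (0 10 6 14 3 5 15 4 2 12)(7 9)(11 13) = [10, 1, 12, 5, 2, 15, 14, 9, 8, 7, 6, 13, 0, 11, 3, 4]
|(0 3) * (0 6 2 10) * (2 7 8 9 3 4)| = 20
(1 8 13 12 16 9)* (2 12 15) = [0, 8, 12, 3, 4, 5, 6, 7, 13, 1, 10, 11, 16, 15, 14, 2, 9] = (1 8 13 15 2 12 16 9)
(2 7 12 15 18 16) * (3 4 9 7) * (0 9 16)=(0 9 7 12 15 18)(2 3 4 16)=[9, 1, 3, 4, 16, 5, 6, 12, 8, 7, 10, 11, 15, 13, 14, 18, 2, 17, 0]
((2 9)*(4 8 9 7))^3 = (2 8 7 9 4) = [0, 1, 8, 3, 2, 5, 6, 9, 7, 4]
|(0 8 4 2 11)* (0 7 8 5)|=|(0 5)(2 11 7 8 4)|=10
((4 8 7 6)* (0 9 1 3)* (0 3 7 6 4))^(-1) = (0 6 8 4 7 1 9) = [6, 9, 2, 3, 7, 5, 8, 1, 4, 0]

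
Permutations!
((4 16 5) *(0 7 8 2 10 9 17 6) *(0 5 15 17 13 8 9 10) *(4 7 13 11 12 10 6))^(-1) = (0 2 8 13)(4 17 15 16)(5 6 10 12 11 9 7) = [2, 1, 8, 3, 17, 6, 10, 5, 13, 7, 12, 9, 11, 0, 14, 16, 4, 15]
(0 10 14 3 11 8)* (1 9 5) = (0 10 14 3 11 8)(1 9 5) = [10, 9, 2, 11, 4, 1, 6, 7, 0, 5, 14, 8, 12, 13, 3]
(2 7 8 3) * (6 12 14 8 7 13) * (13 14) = (2 14 8 3)(6 12 13) = [0, 1, 14, 2, 4, 5, 12, 7, 3, 9, 10, 11, 13, 6, 8]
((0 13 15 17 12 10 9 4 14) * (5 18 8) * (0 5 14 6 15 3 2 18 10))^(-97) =(0 10 13 9 3 4 2 6 18 15 8 17 14 12 5) =[10, 1, 6, 4, 2, 0, 18, 7, 17, 3, 13, 11, 5, 9, 12, 8, 16, 14, 15]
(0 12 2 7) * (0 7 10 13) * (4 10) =(0 12 2 4 10 13) =[12, 1, 4, 3, 10, 5, 6, 7, 8, 9, 13, 11, 2, 0]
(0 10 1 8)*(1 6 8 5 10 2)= (0 2 1 5 10 6 8)= [2, 5, 1, 3, 4, 10, 8, 7, 0, 9, 6]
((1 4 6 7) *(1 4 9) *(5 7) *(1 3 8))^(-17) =(1 8 3 9)(4 7 5 6) =[0, 8, 2, 9, 7, 6, 4, 5, 3, 1]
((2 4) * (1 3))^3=(1 3)(2 4)=[0, 3, 4, 1, 2]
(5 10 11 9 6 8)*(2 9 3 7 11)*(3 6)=(2 9 3 7 11 6 8 5 10)=[0, 1, 9, 7, 4, 10, 8, 11, 5, 3, 2, 6]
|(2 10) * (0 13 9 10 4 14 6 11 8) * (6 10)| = 12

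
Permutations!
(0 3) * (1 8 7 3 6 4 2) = [6, 8, 1, 0, 2, 5, 4, 3, 7] = (0 6 4 2 1 8 7 3)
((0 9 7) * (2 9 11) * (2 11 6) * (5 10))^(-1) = (11)(0 7 9 2 6)(5 10) = [7, 1, 6, 3, 4, 10, 0, 9, 8, 2, 5, 11]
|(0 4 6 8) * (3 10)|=|(0 4 6 8)(3 10)|=4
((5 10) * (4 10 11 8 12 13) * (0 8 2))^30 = [13, 1, 12, 3, 11, 0, 6, 7, 4, 9, 2, 8, 10, 5] = (0 13 5)(2 12 10)(4 11 8)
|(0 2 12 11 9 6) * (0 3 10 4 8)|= 10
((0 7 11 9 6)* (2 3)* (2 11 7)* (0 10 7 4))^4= (0 9 4 11 7 3 10 2 6)= [9, 1, 6, 10, 11, 5, 0, 3, 8, 4, 2, 7]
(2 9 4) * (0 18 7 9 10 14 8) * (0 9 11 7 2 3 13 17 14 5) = [18, 1, 10, 13, 3, 0, 6, 11, 9, 4, 5, 7, 12, 17, 8, 15, 16, 14, 2] = (0 18 2 10 5)(3 13 17 14 8 9 4)(7 11)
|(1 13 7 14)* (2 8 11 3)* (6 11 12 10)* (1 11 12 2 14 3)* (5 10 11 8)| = |(1 13 7 3 14 8 2 5 10 6 12 11)| = 12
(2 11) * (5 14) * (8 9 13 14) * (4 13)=(2 11)(4 13 14 5 8 9)=[0, 1, 11, 3, 13, 8, 6, 7, 9, 4, 10, 2, 12, 14, 5]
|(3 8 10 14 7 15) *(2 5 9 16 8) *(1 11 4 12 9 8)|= |(1 11 4 12 9 16)(2 5 8 10 14 7 15 3)|= 24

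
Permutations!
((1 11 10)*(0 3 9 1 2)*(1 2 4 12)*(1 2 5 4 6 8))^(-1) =(0 2 12 4 5 9 3)(1 8 6 10 11) =[2, 8, 12, 0, 5, 9, 10, 7, 6, 3, 11, 1, 4]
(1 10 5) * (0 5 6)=(0 5 1 10 6)=[5, 10, 2, 3, 4, 1, 0, 7, 8, 9, 6]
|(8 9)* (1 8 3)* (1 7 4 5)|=7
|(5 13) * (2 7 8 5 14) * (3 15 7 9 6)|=|(2 9 6 3 15 7 8 5 13 14)|=10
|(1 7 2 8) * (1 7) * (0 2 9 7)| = 6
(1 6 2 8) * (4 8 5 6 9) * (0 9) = (0 9 4 8 1)(2 5 6) = [9, 0, 5, 3, 8, 6, 2, 7, 1, 4]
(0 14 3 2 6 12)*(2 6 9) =(0 14 3 6 12)(2 9) =[14, 1, 9, 6, 4, 5, 12, 7, 8, 2, 10, 11, 0, 13, 3]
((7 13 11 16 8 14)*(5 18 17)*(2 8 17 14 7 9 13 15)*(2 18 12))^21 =[0, 1, 11, 3, 4, 9, 6, 17, 16, 8, 10, 15, 13, 7, 2, 5, 18, 14, 12] =(2 11 15 5 9 8 16 18 12 13 7 17 14)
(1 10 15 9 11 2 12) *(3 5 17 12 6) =(1 10 15 9 11 2 6 3 5 17 12) =[0, 10, 6, 5, 4, 17, 3, 7, 8, 11, 15, 2, 1, 13, 14, 9, 16, 12]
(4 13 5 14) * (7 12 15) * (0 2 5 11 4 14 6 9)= (0 2 5 6 9)(4 13 11)(7 12 15)= [2, 1, 5, 3, 13, 6, 9, 12, 8, 0, 10, 4, 15, 11, 14, 7]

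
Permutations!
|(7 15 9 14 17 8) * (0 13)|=6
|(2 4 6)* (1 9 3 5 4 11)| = |(1 9 3 5 4 6 2 11)| = 8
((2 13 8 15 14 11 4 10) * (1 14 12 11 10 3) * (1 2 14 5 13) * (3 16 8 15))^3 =(1 15 4 3 5 12 16 2 13 11 8)(10 14) =[0, 15, 13, 5, 3, 12, 6, 7, 1, 9, 14, 8, 16, 11, 10, 4, 2]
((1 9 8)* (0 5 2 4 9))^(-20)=(0 5 2 4 9 8 1)=[5, 0, 4, 3, 9, 2, 6, 7, 1, 8]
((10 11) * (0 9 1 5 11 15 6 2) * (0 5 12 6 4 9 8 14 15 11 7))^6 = (0 1)(2 15)(4 5)(6 14)(7 9)(8 12) = [1, 0, 15, 3, 5, 4, 14, 9, 12, 7, 10, 11, 8, 13, 6, 2]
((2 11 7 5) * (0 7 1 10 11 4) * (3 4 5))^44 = [0, 11, 2, 3, 4, 5, 6, 7, 8, 9, 1, 10] = (1 11 10)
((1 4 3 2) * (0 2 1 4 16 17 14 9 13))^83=(0 3 17 13 4 16 9 2 1 14)=[3, 14, 1, 17, 16, 5, 6, 7, 8, 2, 10, 11, 12, 4, 0, 15, 9, 13]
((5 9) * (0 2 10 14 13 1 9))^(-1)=[5, 13, 0, 3, 4, 9, 6, 7, 8, 1, 2, 11, 12, 14, 10]=(0 5 9 1 13 14 10 2)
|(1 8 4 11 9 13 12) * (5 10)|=|(1 8 4 11 9 13 12)(5 10)|=14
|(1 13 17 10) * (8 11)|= 4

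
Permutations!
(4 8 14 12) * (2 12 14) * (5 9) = (14)(2 12 4 8)(5 9) = [0, 1, 12, 3, 8, 9, 6, 7, 2, 5, 10, 11, 4, 13, 14]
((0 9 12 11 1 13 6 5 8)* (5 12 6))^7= (0 5 1 12 9 8 13 11 6)= [5, 12, 2, 3, 4, 1, 0, 7, 13, 8, 10, 6, 9, 11]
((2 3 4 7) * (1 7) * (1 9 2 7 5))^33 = [0, 5, 3, 4, 9, 1, 6, 7, 8, 2] = (1 5)(2 3 4 9)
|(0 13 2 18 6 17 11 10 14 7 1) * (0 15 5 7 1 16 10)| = 7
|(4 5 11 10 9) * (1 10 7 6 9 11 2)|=9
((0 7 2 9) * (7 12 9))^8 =[9, 1, 2, 3, 4, 5, 6, 7, 8, 12, 10, 11, 0] =(0 9 12)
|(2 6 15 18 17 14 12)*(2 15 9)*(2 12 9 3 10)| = 12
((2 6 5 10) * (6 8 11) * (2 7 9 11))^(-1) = (2 8)(5 6 11 9 7 10) = [0, 1, 8, 3, 4, 6, 11, 10, 2, 7, 5, 9]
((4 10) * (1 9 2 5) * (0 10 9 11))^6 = (0 1 2 4)(5 9 10 11) = [1, 2, 4, 3, 0, 9, 6, 7, 8, 10, 11, 5]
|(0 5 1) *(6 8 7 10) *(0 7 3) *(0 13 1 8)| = 9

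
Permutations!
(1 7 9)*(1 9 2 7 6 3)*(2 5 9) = (1 6 3)(2 7 5 9) = [0, 6, 7, 1, 4, 9, 3, 5, 8, 2]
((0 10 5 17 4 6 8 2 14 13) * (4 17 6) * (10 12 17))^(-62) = (0 14 8 5 17)(2 6 10 12 13) = [14, 1, 6, 3, 4, 17, 10, 7, 5, 9, 12, 11, 13, 2, 8, 15, 16, 0]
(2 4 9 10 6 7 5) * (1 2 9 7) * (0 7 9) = (0 7 5)(1 2 4 9 10 6) = [7, 2, 4, 3, 9, 0, 1, 5, 8, 10, 6]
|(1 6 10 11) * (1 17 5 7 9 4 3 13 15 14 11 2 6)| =30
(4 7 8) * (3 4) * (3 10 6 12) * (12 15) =(3 4 7 8 10 6 15 12) =[0, 1, 2, 4, 7, 5, 15, 8, 10, 9, 6, 11, 3, 13, 14, 12]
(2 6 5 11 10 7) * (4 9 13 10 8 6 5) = (2 5 11 8 6 4 9 13 10 7) = [0, 1, 5, 3, 9, 11, 4, 2, 6, 13, 7, 8, 12, 10]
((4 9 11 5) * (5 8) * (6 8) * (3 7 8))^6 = (3 11 4 8)(5 7 6 9) = [0, 1, 2, 11, 8, 7, 9, 6, 3, 5, 10, 4]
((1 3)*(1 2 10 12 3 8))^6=(2 12)(3 10)=[0, 1, 12, 10, 4, 5, 6, 7, 8, 9, 3, 11, 2]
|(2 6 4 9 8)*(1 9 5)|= 7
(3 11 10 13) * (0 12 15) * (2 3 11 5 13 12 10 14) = (0 10 12 15)(2 3 5 13 11 14) = [10, 1, 3, 5, 4, 13, 6, 7, 8, 9, 12, 14, 15, 11, 2, 0]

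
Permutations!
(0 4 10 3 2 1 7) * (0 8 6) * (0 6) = (0 4 10 3 2 1 7 8) = [4, 7, 1, 2, 10, 5, 6, 8, 0, 9, 3]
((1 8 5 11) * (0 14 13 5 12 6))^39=(0 5 8)(1 6 13)(11 12 14)=[5, 6, 2, 3, 4, 8, 13, 7, 0, 9, 10, 12, 14, 1, 11]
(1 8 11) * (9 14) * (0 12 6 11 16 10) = (0 12 6 11 1 8 16 10)(9 14) = [12, 8, 2, 3, 4, 5, 11, 7, 16, 14, 0, 1, 6, 13, 9, 15, 10]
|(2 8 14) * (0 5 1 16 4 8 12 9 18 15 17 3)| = 14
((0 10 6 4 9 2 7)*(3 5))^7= (10)(3 5)= [0, 1, 2, 5, 4, 3, 6, 7, 8, 9, 10]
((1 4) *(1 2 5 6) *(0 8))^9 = (0 8)(1 6 5 2 4) = [8, 6, 4, 3, 1, 2, 5, 7, 0]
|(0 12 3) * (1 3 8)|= |(0 12 8 1 3)|= 5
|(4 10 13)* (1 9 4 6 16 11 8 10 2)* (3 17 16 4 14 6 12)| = |(1 9 14 6 4 2)(3 17 16 11 8 10 13 12)| = 24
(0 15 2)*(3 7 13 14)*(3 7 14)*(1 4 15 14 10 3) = (0 14 7 13 1 4 15 2)(3 10) = [14, 4, 0, 10, 15, 5, 6, 13, 8, 9, 3, 11, 12, 1, 7, 2]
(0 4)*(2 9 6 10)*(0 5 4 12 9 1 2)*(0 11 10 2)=(0 12 9 6 2 1)(4 5)(10 11)=[12, 0, 1, 3, 5, 4, 2, 7, 8, 6, 11, 10, 9]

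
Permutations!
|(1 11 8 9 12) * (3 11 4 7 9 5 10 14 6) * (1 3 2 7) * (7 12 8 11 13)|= |(1 4)(2 12 3 13 7 9 8 5 10 14 6)|= 22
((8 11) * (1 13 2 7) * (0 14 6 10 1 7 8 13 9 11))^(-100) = (14) = [0, 1, 2, 3, 4, 5, 6, 7, 8, 9, 10, 11, 12, 13, 14]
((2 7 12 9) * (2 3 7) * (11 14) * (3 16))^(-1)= (3 16 9 12 7)(11 14)= [0, 1, 2, 16, 4, 5, 6, 3, 8, 12, 10, 14, 7, 13, 11, 15, 9]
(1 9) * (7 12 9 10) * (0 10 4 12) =[10, 4, 2, 3, 12, 5, 6, 0, 8, 1, 7, 11, 9] =(0 10 7)(1 4 12 9)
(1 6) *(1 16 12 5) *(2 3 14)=(1 6 16 12 5)(2 3 14)=[0, 6, 3, 14, 4, 1, 16, 7, 8, 9, 10, 11, 5, 13, 2, 15, 12]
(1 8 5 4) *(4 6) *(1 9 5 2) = (1 8 2)(4 9 5 6) = [0, 8, 1, 3, 9, 6, 4, 7, 2, 5]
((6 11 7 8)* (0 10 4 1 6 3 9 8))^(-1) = (0 7 11 6 1 4 10)(3 8 9) = [7, 4, 2, 8, 10, 5, 1, 11, 9, 3, 0, 6]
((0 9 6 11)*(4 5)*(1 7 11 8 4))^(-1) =[11, 5, 2, 3, 8, 4, 9, 1, 6, 0, 10, 7] =(0 11 7 1 5 4 8 6 9)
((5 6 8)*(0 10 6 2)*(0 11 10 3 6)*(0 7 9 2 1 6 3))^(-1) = (1 5 8 6)(2 9 7 10 11) = [0, 5, 9, 3, 4, 8, 1, 10, 6, 7, 11, 2]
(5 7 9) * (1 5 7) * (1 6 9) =[0, 5, 2, 3, 4, 6, 9, 1, 8, 7] =(1 5 6 9 7)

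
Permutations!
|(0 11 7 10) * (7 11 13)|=|(0 13 7 10)|=4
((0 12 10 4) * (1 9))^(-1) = [4, 9, 2, 3, 10, 5, 6, 7, 8, 1, 12, 11, 0] = (0 4 10 12)(1 9)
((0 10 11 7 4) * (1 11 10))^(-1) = (0 4 7 11 1) = [4, 0, 2, 3, 7, 5, 6, 11, 8, 9, 10, 1]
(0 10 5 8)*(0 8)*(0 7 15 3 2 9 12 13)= (0 10 5 7 15 3 2 9 12 13)= [10, 1, 9, 2, 4, 7, 6, 15, 8, 12, 5, 11, 13, 0, 14, 3]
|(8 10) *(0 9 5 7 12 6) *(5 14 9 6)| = |(0 6)(5 7 12)(8 10)(9 14)| = 6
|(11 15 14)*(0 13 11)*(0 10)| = 6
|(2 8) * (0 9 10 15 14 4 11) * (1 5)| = |(0 9 10 15 14 4 11)(1 5)(2 8)| = 14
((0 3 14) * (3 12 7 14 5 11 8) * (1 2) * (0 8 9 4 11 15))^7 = (0 15 5 3 8 14 7 12)(1 2)(4 11 9) = [15, 2, 1, 8, 11, 3, 6, 12, 14, 4, 10, 9, 0, 13, 7, 5]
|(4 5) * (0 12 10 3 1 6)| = 6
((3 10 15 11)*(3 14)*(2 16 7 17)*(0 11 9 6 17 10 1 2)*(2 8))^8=(0 7 14 15 1 6 2)(3 9 8 17 16 11 10)=[7, 6, 0, 9, 4, 5, 2, 14, 17, 8, 3, 10, 12, 13, 15, 1, 11, 16]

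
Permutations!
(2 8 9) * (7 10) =(2 8 9)(7 10) =[0, 1, 8, 3, 4, 5, 6, 10, 9, 2, 7]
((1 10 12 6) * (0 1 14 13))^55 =[13, 0, 2, 3, 4, 5, 12, 7, 8, 9, 1, 11, 10, 14, 6] =(0 13 14 6 12 10 1)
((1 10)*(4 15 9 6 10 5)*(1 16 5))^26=(4 16 6 15 5 10 9)=[0, 1, 2, 3, 16, 10, 15, 7, 8, 4, 9, 11, 12, 13, 14, 5, 6]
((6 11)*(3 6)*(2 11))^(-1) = (2 6 3 11) = [0, 1, 6, 11, 4, 5, 3, 7, 8, 9, 10, 2]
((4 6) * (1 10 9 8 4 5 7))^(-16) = [0, 1, 2, 3, 4, 5, 6, 7, 8, 9, 10] = (10)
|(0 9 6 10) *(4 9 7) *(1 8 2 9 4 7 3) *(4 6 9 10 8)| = 8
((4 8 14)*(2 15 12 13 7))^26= (2 15 12 13 7)(4 14 8)= [0, 1, 15, 3, 14, 5, 6, 2, 4, 9, 10, 11, 13, 7, 8, 12]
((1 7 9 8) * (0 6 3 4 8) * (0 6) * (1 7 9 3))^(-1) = (1 6 9)(3 7 8 4) = [0, 6, 2, 7, 3, 5, 9, 8, 4, 1]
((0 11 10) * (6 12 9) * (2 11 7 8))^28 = (0 11 8)(2 7 10)(6 12 9) = [11, 1, 7, 3, 4, 5, 12, 10, 0, 6, 2, 8, 9]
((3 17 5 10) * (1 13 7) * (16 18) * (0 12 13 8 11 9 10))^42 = (18)(0 11)(1 17)(3 7)(5 8)(9 12)(10 13) = [11, 17, 2, 7, 4, 8, 6, 3, 5, 12, 13, 0, 9, 10, 14, 15, 16, 1, 18]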